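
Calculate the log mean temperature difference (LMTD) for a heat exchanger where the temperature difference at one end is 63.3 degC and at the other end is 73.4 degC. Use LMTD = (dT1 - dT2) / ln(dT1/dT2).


LMTD = (dT1 - dT2) / ln(dT1/dT2)
= (63.3 - 73.4) / ln(63.3 / 73.4) = -10.1 / -0.148039 = 68.23

68.23 degC


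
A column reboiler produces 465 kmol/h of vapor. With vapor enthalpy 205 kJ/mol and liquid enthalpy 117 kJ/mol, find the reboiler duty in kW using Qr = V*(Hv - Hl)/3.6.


Qr = 465 * (205 - 117) / 3.6 = 465 * 88 / 3.6 = 11370

11370 kW


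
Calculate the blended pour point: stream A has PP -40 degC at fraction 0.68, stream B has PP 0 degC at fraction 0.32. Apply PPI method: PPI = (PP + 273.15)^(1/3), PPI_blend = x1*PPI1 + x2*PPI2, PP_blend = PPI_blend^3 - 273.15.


PPI_1 = (-40 + 273.15)^(1/3) = 6.15477
PPI_2 = (0 + 273.15)^(1/3) = 6.488342
PPI_blend = 0.68 * 6.15477 + 0.32 * 6.488342 = 6.261513
PP_blend = 6.261513^3 - 273.15 = 245.4923 - 273.15 = -27.66

-27.66 degC


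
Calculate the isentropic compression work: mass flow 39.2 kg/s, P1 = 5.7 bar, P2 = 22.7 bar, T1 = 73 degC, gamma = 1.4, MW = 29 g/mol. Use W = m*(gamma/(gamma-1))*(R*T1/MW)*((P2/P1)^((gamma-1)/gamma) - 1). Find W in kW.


Isentropic work: W = m*(gamma/(gamma-1))*(R*T1/MW)*((P2/P1)^((gamma-1)/gamma) - 1)
T1 = 73 + 273.15 = 346.15 K
Pressure ratio = 22.7 / 5.7 = 3.98246
Exponent = (1.4 - 1)/1.4 = 0.285714
(P2/P1)^exp - 1 = 3.98246^0.285714 - 1 = 0.484129
W = 39.2 * 1.4 / 0.4 * 8.314 * 346.15 / 29 * 0.484129 = 6592

6592 kW


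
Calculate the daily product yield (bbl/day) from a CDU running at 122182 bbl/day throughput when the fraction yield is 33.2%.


Crude throughput = 122182 bbl/day
Fraction yield = 33.2%
yield = throughput * fraction / 100
yield = 122182 * 33.2 / 100 = 40564.424

40564.424 bbl/day


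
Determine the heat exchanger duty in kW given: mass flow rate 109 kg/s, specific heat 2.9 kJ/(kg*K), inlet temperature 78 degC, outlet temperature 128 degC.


Q = m_dot * cp * delta_T
delta_T = 128 - 78 = 50 K
Q = 109 * 2.9 * 50
= 316.1 * 50
= 15805 kW

15805 kW


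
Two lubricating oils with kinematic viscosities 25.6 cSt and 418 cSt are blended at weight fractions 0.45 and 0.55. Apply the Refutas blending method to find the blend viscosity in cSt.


Refutas method: VBN_i = 14.534*ln(ln(visc_i + 0.8)) + 10.975, blended linearly by mass fraction; since VBN is linear in VBI_i = ln(ln(visc_i + 0.8)) and the fractions sum to 1, blend VBI directly: visc = exp(exp(VBI_blend)) - 0.8
VBI_1 = ln(ln(25.6 + 0.8)) = 1.18582
VBI_2 = ln(ln(418 + 0.8)) = 1.79797
VBI_blend = 0.45 * 1.18582 + 0.55 * 1.79797 = 1.5225
visc_blend = exp(exp(1.5225)) - 0.8 = 97.07

97.07 cSt


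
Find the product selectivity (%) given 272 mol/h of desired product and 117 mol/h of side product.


Selectivity = desired / (desired + undesired) * 100
Total products = 272 + 117 = 389 mol/h
S = 272 / 389 * 100
= 0.6992 * 100
= 69.92 %

69.92 %


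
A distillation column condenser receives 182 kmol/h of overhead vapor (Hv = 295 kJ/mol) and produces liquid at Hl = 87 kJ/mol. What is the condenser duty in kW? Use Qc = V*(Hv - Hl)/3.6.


Qc = 182 * (295 - 87) / 3.6 = 182 * 208 / 3.6 = 10520

10520 kW


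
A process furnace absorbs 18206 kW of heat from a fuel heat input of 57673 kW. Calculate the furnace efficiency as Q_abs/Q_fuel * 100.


Furnace efficiency = Q_absorbed / Q_fuel * 100
= 18206 / 57673 * 100 = 31.57

31.57 %


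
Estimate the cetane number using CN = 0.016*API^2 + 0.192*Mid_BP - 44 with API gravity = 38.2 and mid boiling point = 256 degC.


CN = 0.016 * 38.2^2 + 0.192 * 256 - 44
CN = 23.34784 + 49.152 - 44 = 28.49984

28.49984


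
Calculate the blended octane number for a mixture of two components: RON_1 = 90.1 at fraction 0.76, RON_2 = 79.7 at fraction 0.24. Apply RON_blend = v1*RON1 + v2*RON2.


Linear blending: RON_blend = sum(vi * RONi)
Contribution 1: 0.76 * 90.1 = 68.476
Contribution 2: 0.24 * 79.7 = 19.128
RON_blend = 68.476 + 19.128 = 87.604

87.604


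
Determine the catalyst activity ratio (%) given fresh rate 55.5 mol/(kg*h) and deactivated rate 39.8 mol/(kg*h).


Activity (%) = (rate_used / rate_fresh) * 100
rate_used = 39.8, rate_fresh = 55.5
= (39.8 / 55.5) * 100
= 0.7171 * 100 = 71.71

71.71 %


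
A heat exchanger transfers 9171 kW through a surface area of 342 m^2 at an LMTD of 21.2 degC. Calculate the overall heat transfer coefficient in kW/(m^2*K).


From Q = U*A*LMTD, U = Q / (A * LMTD)
U = 9171 / (342 * 21.2) = 9171 / 7250.4 = 1.265

1.265 kW/(m^2*K)


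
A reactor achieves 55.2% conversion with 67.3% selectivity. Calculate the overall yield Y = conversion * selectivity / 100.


Overall yield = conversion (%) * selectivity (%) / 100
Conversion = 55.2%, Selectivity = 67.3%
Y = 55.2 * 67.3 / 100
= 37.1496 %

37.1496 %


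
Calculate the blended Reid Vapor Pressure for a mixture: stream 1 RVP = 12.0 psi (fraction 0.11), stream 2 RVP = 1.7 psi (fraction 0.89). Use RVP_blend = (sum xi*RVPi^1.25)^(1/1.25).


Chevron index: RVP_blend = (sum xi*RVPi^1.25)^(1/1.25)
RVP^1.25 terms: 0.11 * 12.0^1.25 + 0.89 * 1.7^1.25 = 4.18443
RVP_blend = 4.18443^(1/1.25) = 3.143

3.143 psi


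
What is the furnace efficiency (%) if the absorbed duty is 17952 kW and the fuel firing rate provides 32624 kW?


Furnace efficiency = Q_absorbed / Q_fuel * 100
= 17952 / 32624 * 100 = 55.03

55.03 %


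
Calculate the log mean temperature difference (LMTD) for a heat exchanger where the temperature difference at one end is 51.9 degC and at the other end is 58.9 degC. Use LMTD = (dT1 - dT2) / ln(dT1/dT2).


LMTD = (dT1 - dT2) / ln(dT1/dT2)
= (51.9 - 58.9) / ln(51.9 / 58.9) = -7 / -0.126522 = 55.33

55.33 degC


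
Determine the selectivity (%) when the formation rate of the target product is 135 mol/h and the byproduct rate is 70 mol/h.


Selectivity = desired / (desired + undesired) * 100
Total products = 135 + 70 = 205 mol/h
S = 135 / 205 * 100
= 0.6585 * 100
= 65.85 %

65.85 %


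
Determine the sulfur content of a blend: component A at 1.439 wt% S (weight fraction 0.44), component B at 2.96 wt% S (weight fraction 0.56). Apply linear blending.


Linear sulfur blending: S_blend = x1*S1 + x2*S2
Contribution 1: 0.44 * 1.439 = 0.63316 wt%
Contribution 2: 0.56 * 2.96 = 1.6576 wt%
S_blend = 0.63316 + 1.6576 = 2.29076

2.29076 wt%


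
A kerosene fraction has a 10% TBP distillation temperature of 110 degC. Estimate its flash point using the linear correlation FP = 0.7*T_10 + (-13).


FP = 0.7 * 110 + (-13) = 64

64 degC


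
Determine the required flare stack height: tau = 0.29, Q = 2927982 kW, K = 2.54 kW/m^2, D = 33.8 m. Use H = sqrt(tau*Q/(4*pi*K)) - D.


tau*Q/(4*pi*K) = 0.29 * 2927982 / (4 * pi * 2.54) = 26602.5
sqrt(26602.5) = 163.103
H = 163.103 - 33.8 = 129.3

129.3 m


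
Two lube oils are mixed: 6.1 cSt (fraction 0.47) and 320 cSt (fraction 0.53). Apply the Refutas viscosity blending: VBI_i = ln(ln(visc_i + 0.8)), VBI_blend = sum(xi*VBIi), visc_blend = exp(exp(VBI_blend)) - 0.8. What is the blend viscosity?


Refutas method: VBN_i = 14.534*ln(ln(visc_i + 0.8)) + 10.975, blended linearly by mass fraction; since VBN is linear in VBI_i = ln(ln(visc_i + 0.8)) and the fractions sum to 1, blend VBI directly: visc = exp(exp(VBI_blend)) - 0.8
VBI_1 = ln(ln(6.1 + 0.8)) = 0.658308
VBI_2 = ln(ln(320 + 0.8)) = 1.75281
VBI_blend = 0.47 * 0.658308 + 0.53 * 1.75281 = 1.23839
visc_blend = exp(exp(1.23839)) - 0.8 = 30.70

30.70 cSt


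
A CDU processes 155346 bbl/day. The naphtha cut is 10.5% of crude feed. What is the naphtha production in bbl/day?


Crude throughput = 155346 bbl/day
Fraction yield = 10.5%
yield = throughput * fraction / 100
yield = 155346 * 10.5 / 100 = 16311.33

16311.33 bbl/day


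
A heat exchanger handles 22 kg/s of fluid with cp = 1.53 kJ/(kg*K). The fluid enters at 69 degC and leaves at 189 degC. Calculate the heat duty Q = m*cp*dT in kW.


Q = m_dot * cp * delta_T
delta_T = 189 - 69 = 120 K
Q = 22 * 1.53 * 120
= 33.66 * 120
= 4039.2 kW

4039.2 kW


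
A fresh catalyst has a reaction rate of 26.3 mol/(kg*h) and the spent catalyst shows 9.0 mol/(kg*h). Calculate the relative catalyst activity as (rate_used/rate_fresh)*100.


Activity (%) = (rate_used / rate_fresh) * 100
rate_used = 9.0, rate_fresh = 26.3
= (9.0 / 26.3) * 100
= 0.3422 * 100 = 34.22

34.22 %


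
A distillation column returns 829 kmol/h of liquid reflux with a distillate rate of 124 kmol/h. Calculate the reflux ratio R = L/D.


Reflux ratio definition: R = L / D (liquid returned / distillate withdrawn)
L = 829 kmol/h, D = 124 kmol/h
R = 829 / 124 = 6.685

6.685


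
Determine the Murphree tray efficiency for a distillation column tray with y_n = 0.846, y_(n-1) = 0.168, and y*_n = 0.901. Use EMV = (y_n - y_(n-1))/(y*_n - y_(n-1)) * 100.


Murphree vapor efficiency: EMV = (y_n - y_(n-1)) / (y*_n - y_(n-1)) * 100
EMV = (0.846 - 0.168) / (0.901 - 0.168) * 100 = 0.678 / 0.733 * 100 = 92.50

92.50 %


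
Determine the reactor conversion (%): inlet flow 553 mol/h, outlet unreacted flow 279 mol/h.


X = (F_in - F_out) / F_in * 100
Moles reacted = 553 - 279 = 274
X = 274 / 553 * 100
= 0.4955 * 100
= 49.55 %

49.55 %


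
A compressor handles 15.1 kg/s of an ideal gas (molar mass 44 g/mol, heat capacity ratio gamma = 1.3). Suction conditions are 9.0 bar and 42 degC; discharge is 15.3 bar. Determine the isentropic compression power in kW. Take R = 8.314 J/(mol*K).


Isentropic work: W = m*(gamma/(gamma-1))*(R*T1/MW)*((P2/P1)^((gamma-1)/gamma) - 1)
T1 = 42 + 273.15 = 315.15 K
Pressure ratio = 15.3 / 9.0 = 1.7
Exponent = (1.3 - 1)/1.3 = 0.230769
(P2/P1)^exp - 1 = 1.7^0.230769 - 1 = 0.130265
W = 15.1 * 1.3 / 0.3 * 8.314 * 315.15 / 44 * 0.130265 = 507.6

507.6 kW


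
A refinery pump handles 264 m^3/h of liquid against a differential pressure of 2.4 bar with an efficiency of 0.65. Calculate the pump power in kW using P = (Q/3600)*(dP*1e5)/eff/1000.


Q = 264 / 3600 = 0.0733333 m^3/s
P = 0.0733333 * (2.4 * 1e5) / 0.65 / 1000 = 27.08

27.08 kW


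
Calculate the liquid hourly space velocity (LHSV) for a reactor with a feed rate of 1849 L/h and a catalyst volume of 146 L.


LHSV = volumetric feed rate / catalyst volume
= 1849 L/h / 146 L
= 12.66 h^-1

12.66 h^-1


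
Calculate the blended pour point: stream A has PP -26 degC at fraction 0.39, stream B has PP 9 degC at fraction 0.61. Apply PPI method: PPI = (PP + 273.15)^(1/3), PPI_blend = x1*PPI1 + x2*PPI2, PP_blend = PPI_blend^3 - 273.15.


PPI_1 = (-26 + 273.15)^(1/3) = 6.275575
PPI_2 = (9 + 273.15)^(1/3) = 6.558835
PPI_blend = 0.39 * 6.275575 + 0.61 * 6.558835 = 6.448364
PP_blend = 6.448364^3 - 273.15 = 268.132 - 273.15 = -5.02

-5.02 degC


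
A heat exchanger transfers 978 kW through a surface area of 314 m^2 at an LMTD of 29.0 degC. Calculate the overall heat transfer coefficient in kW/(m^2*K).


From Q = U*A*LMTD, U = Q / (A * LMTD)
U = 978 / (314 * 29.0) = 978 / 9106 = 0.1074

0.1074 kW/(m^2*K)


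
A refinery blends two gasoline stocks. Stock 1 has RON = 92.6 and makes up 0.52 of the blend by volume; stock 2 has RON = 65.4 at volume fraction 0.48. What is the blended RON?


Linear blending: RON_blend = sum(vi * RONi)
Contribution 1: 0.52 * 92.6 = 48.152
Contribution 2: 0.48 * 65.4 = 31.392
RON_blend = 48.152 + 31.392 = 79.544

79.544


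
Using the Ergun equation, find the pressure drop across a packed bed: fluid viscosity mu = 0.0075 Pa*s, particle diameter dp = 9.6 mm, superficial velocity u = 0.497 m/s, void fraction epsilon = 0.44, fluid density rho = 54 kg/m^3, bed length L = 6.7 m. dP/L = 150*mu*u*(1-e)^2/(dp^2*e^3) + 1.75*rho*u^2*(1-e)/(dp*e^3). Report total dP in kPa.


dp = 9.6 mm = 0.0096 m
Viscous term = 150*0.0075*0.497*(1-0.44)^2 / (0.0096^2*0.44^3) = 22334.9
Inertial term = 1.75*54*0.497^2*(1-0.44) / (0.0096*0.44^3) = 15984.7
dP/L = 22334.9 + 15984.7 = 38319.6 Pa/m
dP = 38319.6 * 6.7 / 1000 = 256.7 kPa

256.7 kPa


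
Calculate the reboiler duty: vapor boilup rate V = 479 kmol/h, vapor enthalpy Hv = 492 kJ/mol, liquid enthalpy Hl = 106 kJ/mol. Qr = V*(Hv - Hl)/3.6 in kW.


Qr = 479 * (492 - 106) / 3.6 = 479 * 386 / 3.6 = 51360

51360 kW


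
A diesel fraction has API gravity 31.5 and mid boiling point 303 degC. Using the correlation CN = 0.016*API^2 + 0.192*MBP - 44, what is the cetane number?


CN = 0.016 * 31.5^2 + 0.192 * 303 - 44
CN = 15.876 + 58.176 - 44 = 30.052

30.052


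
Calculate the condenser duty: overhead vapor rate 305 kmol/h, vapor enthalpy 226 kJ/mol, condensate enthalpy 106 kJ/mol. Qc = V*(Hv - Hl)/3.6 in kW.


Qc = 305 * (226 - 106) / 3.6 = 305 * 120 / 3.6 = 10170

10170 kW


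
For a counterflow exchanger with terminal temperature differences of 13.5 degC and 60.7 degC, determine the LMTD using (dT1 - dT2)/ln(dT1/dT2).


LMTD = (dT1 - dT2) / ln(dT1/dT2)
= (13.5 - 60.7) / ln(13.5 / 60.7) = -47.2 / -1.50325 = 31.40

31.40 degC


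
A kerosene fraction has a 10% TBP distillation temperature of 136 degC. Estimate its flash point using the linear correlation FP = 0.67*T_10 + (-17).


FP = 0.67 * 136 + (-17) = 74.12

74.12 degC


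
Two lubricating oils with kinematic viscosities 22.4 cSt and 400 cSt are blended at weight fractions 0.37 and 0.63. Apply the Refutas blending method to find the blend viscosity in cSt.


Refutas method: VBN_i = 14.534*ln(ln(visc_i + 0.8)) + 10.975, blended linearly by mass fraction; since VBN is linear in VBI_i = ln(ln(visc_i + 0.8)) and the fractions sum to 1, blend VBI directly: visc = exp(exp(VBI_blend)) - 0.8
VBI_1 = ln(ln(22.4 + 0.8)) = 1.14554
VBI_2 = ln(ln(400 + 0.8)) = 1.79067
VBI_blend = 0.37 * 1.14554 + 0.63 * 1.79067 = 1.55197
visc_blend = exp(exp(1.55197)) - 0.8 = 111.5

111.5 cSt


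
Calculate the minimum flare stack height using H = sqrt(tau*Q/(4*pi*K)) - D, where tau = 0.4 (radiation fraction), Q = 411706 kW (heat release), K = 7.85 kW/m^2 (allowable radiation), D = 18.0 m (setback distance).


tau*Q/(4*pi*K) = 0.4 * 411706 / (4 * pi * 7.85) = 1669.43
sqrt(1669.43) = 40.8587
H = 40.8587 - 18.0 = 22.86

22.86 m


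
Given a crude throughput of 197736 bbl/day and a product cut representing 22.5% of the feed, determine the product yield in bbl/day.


Crude throughput = 197736 bbl/day
Fraction yield = 22.5%
yield = throughput * fraction / 100
yield = 197736 * 22.5 / 100 = 44490.6

44490.6 bbl/day


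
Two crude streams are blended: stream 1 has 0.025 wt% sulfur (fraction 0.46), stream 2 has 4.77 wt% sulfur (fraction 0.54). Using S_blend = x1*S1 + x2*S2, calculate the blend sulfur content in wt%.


Linear sulfur blending: S_blend = x1*S1 + x2*S2
Contribution 1: 0.46 * 0.025 = 0.0115 wt%
Contribution 2: 0.54 * 4.77 = 2.5758 wt%
S_blend = 0.0115 + 2.5758 = 2.5873

2.5873 wt%


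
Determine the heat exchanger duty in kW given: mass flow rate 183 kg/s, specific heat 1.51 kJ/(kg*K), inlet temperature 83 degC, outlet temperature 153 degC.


Q = m_dot * cp * delta_T
delta_T = 153 - 83 = 70 K
Q = 183 * 1.51 * 70
= 276.33 * 70
= 19343.1 kW

19343.1 kW


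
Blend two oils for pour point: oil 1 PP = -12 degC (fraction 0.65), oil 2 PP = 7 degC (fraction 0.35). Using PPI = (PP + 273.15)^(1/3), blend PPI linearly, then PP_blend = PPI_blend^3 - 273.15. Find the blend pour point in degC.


PPI_1 = (-12 + 273.15)^(1/3) = 6.391901
PPI_2 = (7 + 273.15)^(1/3) = 6.543301
PPI_blend = 0.65 * 6.391901 + 0.35 * 6.543301 = 6.444891
PP_blend = 6.444891^3 - 273.15 = 267.699 - 273.15 = -5.45

-5.45 degC


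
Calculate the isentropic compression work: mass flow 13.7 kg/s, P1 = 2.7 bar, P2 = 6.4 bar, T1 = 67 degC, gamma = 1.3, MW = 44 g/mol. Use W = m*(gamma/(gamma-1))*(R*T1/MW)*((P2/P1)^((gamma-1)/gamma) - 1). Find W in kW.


Isentropic work: W = m*(gamma/(gamma-1))*(R*T1/MW)*((P2/P1)^((gamma-1)/gamma) - 1)
T1 = 67 + 273.15 = 340.15 K
Pressure ratio = 6.4 / 2.7 = 2.37037
Exponent = (1.3 - 1)/1.3 = 0.230769
(P2/P1)^exp - 1 = 2.37037^0.230769 - 1 = 0.220382
W = 13.7 * 1.3 / 0.3 * 8.314 * 340.15 / 44 * 0.220382 = 840.9

840.9 kW


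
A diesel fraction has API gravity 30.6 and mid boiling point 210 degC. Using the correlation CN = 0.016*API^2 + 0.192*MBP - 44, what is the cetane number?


CN = 0.016 * 30.6^2 + 0.192 * 210 - 44
CN = 14.98176 + 40.32 - 44 = 11.30176

11.30176


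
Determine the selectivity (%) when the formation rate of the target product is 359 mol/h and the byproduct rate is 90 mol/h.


Selectivity = desired / (desired + undesired) * 100
Total products = 359 + 90 = 449 mol/h
S = 359 / 449 * 100
= 0.7996 * 100
= 79.96 %

79.96 %


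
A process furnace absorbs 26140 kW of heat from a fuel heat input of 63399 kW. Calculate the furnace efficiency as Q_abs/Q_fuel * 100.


Furnace efficiency = Q_absorbed / Q_fuel * 100
= 26140 / 63399 * 100 = 41.23

41.23 %


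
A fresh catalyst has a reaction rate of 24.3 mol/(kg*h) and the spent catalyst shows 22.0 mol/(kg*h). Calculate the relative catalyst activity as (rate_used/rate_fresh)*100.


Activity (%) = (rate_used / rate_fresh) * 100
rate_used = 22.0, rate_fresh = 24.3
= (22.0 / 24.3) * 100
= 0.9053 * 100 = 90.53

90.53 %


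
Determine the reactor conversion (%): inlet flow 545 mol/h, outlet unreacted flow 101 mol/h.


X = (F_in - F_out) / F_in * 100
Moles reacted = 545 - 101 = 444
X = 444 / 545 * 100
= 0.8147 * 100
= 81.47 %

81.47 %


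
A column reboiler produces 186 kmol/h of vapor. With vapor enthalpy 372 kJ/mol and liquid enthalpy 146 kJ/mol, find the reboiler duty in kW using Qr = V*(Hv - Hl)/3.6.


Qr = 186 * (372 - 146) / 3.6 = 186 * 226 / 3.6 = 11680

11680 kW


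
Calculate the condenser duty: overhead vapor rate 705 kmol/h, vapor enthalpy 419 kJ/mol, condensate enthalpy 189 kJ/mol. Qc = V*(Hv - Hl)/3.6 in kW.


Qc = 705 * (419 - 189) / 3.6 = 705 * 230 / 3.6 = 45040

45040 kW


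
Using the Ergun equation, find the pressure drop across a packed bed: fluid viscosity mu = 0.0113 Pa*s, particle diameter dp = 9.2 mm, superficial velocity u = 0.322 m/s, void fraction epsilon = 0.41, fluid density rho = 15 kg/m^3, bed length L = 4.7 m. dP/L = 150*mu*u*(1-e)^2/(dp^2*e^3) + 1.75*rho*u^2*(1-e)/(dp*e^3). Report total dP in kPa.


dp = 9.2 mm = 0.0092 m
Viscous term = 150*0.0113*0.322*(1-0.41)^2 / (0.0092^2*0.41^3) = 32568.8
Inertial term = 1.75*15*0.322^2*(1-0.41) / (0.0092*0.41^3) = 2532.52
dP/L = 32568.8 + 2532.52 = 35101.3 Pa/m
dP = 35101.3 * 4.7 / 1000 = 165.0 kPa

165.0 kPa


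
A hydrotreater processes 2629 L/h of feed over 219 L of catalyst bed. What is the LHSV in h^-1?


LHSV = volumetric feed rate / catalyst volume
= 2629 L/h / 219 L
= 12.00 h^-1

12.00 h^-1


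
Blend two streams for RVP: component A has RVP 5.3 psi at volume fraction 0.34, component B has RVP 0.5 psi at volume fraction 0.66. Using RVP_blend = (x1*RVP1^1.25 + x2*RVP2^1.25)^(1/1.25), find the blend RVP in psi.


Chevron index: RVP_blend = (sum xi*RVPi^1.25)^(1/1.25)
RVP^1.25 terms: 0.34 * 5.3^1.25 + 0.66 * 0.5^1.25 = 3.01165
RVP_blend = 3.01165^(1/1.25) = 2.416

2.416 psi


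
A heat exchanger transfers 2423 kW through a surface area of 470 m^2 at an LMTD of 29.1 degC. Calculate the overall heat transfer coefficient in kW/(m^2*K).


From Q = U*A*LMTD, U = Q / (A * LMTD)
U = 2423 / (470 * 29.1) = 2423 / 13677 = 0.1772

0.1772 kW/(m^2*K)


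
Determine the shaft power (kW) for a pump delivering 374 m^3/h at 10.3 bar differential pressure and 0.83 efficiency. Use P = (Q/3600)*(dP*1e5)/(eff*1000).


Q = 374 / 3600 = 0.103889 m^3/s
P = 0.103889 * (10.3 * 1e5) / 0.83 / 1000 = 128.9

128.9 kW


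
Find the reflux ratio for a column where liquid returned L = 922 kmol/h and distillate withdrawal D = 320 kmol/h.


Reflux ratio definition: R = L / D (liquid returned / distillate withdrawn)
L = 922 kmol/h, D = 320 kmol/h
R = 922 / 320 = 2.881

2.881


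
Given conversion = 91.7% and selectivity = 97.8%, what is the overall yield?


Overall yield = conversion (%) * selectivity (%) / 100
Conversion = 91.7%, Selectivity = 97.8%
Y = 91.7 * 97.8 / 100
= 89.6826 %

89.6826 %


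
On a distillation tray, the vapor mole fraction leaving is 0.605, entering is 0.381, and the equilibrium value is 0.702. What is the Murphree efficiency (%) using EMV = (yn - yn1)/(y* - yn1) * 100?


Murphree vapor efficiency: EMV = (y_n - y_(n-1)) / (y*_n - y_(n-1)) * 100
EMV = (0.605 - 0.381) / (0.702 - 0.381) * 100 = 0.224 / 0.321 * 100 = 69.78

69.78 %


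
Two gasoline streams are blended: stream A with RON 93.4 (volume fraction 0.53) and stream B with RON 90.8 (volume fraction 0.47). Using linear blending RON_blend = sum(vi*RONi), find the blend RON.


Linear blending: RON_blend = sum(vi * RONi)
Contribution 1: 0.53 * 93.4 = 49.502
Contribution 2: 0.47 * 90.8 = 42.676
RON_blend = 49.502 + 42.676 = 92.178

92.178


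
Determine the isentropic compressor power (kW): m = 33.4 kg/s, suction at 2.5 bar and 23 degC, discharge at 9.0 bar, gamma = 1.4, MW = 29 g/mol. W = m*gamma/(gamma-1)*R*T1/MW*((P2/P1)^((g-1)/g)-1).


Isentropic work: W = m*(gamma/(gamma-1))*(R*T1/MW)*((P2/P1)^((gamma-1)/gamma) - 1)
T1 = 23 + 273.15 = 296.15 K
Pressure ratio = 9.0 / 2.5 = 3.6
Exponent = (1.4 - 1)/1.4 = 0.285714
(P2/P1)^exp - 1 = 3.6^0.285714 - 1 = 0.441927
W = 33.4 * 1.4 / 0.4 * 8.314 * 296.15 / 29 * 0.441927 = 4386

4386 kW


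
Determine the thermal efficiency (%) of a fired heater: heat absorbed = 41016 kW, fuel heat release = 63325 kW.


Furnace efficiency = Q_absorbed / Q_fuel * 100
= 41016 / 63325 * 100 = 64.77

64.77 %


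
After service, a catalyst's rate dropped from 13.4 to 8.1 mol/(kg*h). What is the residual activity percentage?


Activity (%) = (rate_used / rate_fresh) * 100
rate_used = 8.1, rate_fresh = 13.4
= (8.1 / 13.4) * 100
= 0.6045 * 100 = 60.45

60.45 %


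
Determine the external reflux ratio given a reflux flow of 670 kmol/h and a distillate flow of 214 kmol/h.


Reflux ratio definition: R = L / D (liquid returned / distillate withdrawn)
L = 670 kmol/h, D = 214 kmol/h
R = 670 / 214 = 3.131

3.131


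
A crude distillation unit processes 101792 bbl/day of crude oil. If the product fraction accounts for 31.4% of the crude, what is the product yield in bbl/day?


Crude throughput = 101792 bbl/day
Fraction yield = 31.4%
yield = throughput * fraction / 100
yield = 101792 * 31.4 / 100 = 31962.688

31962.688 bbl/day


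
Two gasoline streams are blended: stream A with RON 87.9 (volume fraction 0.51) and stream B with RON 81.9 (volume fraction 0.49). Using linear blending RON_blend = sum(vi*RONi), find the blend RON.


Linear blending: RON_blend = sum(vi * RONi)
Contribution 1: 0.51 * 87.9 = 44.829
Contribution 2: 0.49 * 81.9 = 40.131
RON_blend = 44.829 + 40.131 = 84.96

84.96


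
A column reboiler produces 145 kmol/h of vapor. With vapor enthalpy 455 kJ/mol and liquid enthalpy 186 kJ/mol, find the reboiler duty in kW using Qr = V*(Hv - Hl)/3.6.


Qr = 145 * (455 - 186) / 3.6 = 145 * 269 / 3.6 = 10830

10830 kW


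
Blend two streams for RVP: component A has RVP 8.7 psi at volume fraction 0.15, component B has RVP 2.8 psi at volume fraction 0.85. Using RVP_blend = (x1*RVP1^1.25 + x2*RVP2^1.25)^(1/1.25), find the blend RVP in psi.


Chevron index: RVP_blend = (sum xi*RVPi^1.25)^(1/1.25)
RVP^1.25 terms: 0.15 * 8.7^1.25 + 0.85 * 2.8^1.25 = 5.31994
RVP_blend = 5.31994^(1/1.25) = 3.808

3.808 psi


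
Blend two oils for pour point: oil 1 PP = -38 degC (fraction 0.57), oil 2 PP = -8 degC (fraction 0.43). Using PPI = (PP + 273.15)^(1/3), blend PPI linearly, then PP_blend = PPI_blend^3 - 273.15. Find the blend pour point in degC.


PPI_1 = (-38 + 273.15)^(1/3) = 6.172318
PPI_2 = (-8 + 273.15)^(1/3) = 6.42437
PPI_blend = 0.57 * 6.172318 + 0.43 * 6.42437 = 6.2807
PP_blend = 6.2807^3 - 273.15 = 247.756 - 273.15 = -25.39

-25.39 degC


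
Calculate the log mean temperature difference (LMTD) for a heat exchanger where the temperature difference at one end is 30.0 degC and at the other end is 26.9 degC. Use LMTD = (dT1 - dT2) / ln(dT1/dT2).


LMTD = (dT1 - dT2) / ln(dT1/dT2)
= (30.0 - 26.9) / ln(30.0 / 26.9) = 3.1 / 0.109071 = 28.42

28.42 degC


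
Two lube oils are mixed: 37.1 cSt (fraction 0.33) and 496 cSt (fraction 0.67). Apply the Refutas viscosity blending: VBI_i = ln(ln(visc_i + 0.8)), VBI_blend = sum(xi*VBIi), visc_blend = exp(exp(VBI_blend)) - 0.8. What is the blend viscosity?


Refutas method: VBN_i = 14.534*ln(ln(visc_i + 0.8)) + 10.975, blended linearly by mass fraction; since VBN is linear in VBI_i = ln(ln(visc_i + 0.8)) and the fractions sum to 1, blend VBI directly: visc = exp(exp(VBI_blend)) - 0.8
VBI_1 = ln(ln(37.1 + 0.8)) = 1.2906
VBI_2 = ln(ln(496 + 0.8)) = 1.82587
VBI_blend = 0.33 * 1.2906 + 0.67 * 1.82587 = 1.64923
visc_blend = exp(exp(1.64923)) - 0.8 = 181.0

181.0 cSt


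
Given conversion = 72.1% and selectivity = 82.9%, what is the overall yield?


Overall yield = conversion (%) * selectivity (%) / 100
Conversion = 72.1%, Selectivity = 82.9%
Y = 72.1 * 82.9 / 100
= 59.7709 %

59.7709 %


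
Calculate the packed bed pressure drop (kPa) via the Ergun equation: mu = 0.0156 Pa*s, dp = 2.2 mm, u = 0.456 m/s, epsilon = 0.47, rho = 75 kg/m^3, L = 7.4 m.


dp = 2.2 mm = 0.0022 m
Viscous term = 150*0.0156*0.456*(1-0.47)^2 / (0.0022^2*0.47^3) = 596477
Inertial term = 1.75*75*0.456^2*(1-0.47) / (0.0022*0.47^3) = 63327
dP/L = 596477 + 63327 = 659804 Pa/m
dP = 659804 * 7.4 / 1000 = 4883 kPa

4883 kPa


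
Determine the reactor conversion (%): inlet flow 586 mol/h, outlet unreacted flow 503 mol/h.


X = (F_in - F_out) / F_in * 100
Moles reacted = 586 - 503 = 83
X = 83 / 586 * 100
= 0.1416 * 100
= 14.16 %

14.16 %


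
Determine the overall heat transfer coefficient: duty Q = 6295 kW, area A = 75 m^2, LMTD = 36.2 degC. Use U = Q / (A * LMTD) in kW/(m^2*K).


From Q = U*A*LMTD, U = Q / (A * LMTD)
U = 6295 / (75 * 36.2) = 6295 / 2715 = 2.319

2.319 kW/(m^2*K)


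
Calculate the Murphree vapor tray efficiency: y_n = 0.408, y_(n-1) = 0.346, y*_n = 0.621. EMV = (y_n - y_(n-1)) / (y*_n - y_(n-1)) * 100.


Murphree vapor efficiency: EMV = (y_n - y_(n-1)) / (y*_n - y_(n-1)) * 100
EMV = (0.408 - 0.346) / (0.621 - 0.346) * 100 = 0.062 / 0.275 * 100 = 22.55

22.55 %


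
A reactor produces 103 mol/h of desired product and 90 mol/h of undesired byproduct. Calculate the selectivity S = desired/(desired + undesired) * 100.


Selectivity = desired / (desired + undesired) * 100
Total products = 103 + 90 = 193 mol/h
S = 103 / 193 * 100
= 0.5337 * 100
= 53.37 %

53.37 %


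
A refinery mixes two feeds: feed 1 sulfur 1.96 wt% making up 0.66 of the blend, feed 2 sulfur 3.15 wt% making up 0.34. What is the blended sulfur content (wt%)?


Linear sulfur blending: S_blend = x1*S1 + x2*S2
Contribution 1: 0.66 * 1.96 = 1.2936 wt%
Contribution 2: 0.34 * 3.15 = 1.071 wt%
S_blend = 1.2936 + 1.071 = 2.3646

2.3646 wt%


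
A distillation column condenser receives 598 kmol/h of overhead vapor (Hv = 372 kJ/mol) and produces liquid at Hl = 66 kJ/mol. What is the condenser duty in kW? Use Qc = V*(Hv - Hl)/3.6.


Qc = 598 * (372 - 66) / 3.6 = 598 * 306 / 3.6 = 50830

50830 kW


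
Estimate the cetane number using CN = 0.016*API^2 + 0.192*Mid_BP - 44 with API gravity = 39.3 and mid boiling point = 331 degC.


CN = 0.016 * 39.3^2 + 0.192 * 331 - 44
CN = 24.71184 + 63.552 - 44 = 44.26384

44.26384


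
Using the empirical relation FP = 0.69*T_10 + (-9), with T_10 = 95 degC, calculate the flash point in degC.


FP = 0.69 * 95 + (-9) = 56.55

56.55 degC


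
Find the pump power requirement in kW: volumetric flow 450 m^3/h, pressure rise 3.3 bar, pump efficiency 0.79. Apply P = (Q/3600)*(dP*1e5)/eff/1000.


Q = 450 / 3600 = 0.125 m^3/s
P = 0.125 * (3.3 * 1e5) / 0.79 / 1000 = 52.22

52.22 kW


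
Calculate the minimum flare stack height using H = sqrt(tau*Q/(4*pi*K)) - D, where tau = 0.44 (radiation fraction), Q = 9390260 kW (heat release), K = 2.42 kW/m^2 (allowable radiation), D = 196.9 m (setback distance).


tau*Q/(4*pi*K) = 0.44 * 9390260 / (4 * pi * 2.42) = 135864
sqrt(135864) = 368.597
H = 368.597 - 196.9 = 171.7

171.7 m


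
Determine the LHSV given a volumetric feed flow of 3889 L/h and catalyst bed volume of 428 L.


LHSV = volumetric feed rate / catalyst volume
= 3889 L/h / 428 L
= 9.086 h^-1

9.086 h^-1


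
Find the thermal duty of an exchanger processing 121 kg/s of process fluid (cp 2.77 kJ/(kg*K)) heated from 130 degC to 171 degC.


Q = m_dot * cp * delta_T
delta_T = 171 - 130 = 41 K
Q = 121 * 2.77 * 41
= 335.17 * 41
= 13741.97 kW

13741.97 kW


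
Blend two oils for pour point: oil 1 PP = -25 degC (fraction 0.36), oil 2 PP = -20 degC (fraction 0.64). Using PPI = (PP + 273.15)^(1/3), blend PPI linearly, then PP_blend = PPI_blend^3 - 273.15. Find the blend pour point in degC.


PPI_1 = (-25 + 273.15)^(1/3) = 6.284028
PPI_2 = (-20 + 273.15)^(1/3) = 6.325953
PPI_blend = 0.36 * 6.284028 + 0.64 * 6.325953 = 6.31086
PP_blend = 6.31086^3 - 273.15 = 251.3423 - 273.15 = -21.81

-21.81 degC


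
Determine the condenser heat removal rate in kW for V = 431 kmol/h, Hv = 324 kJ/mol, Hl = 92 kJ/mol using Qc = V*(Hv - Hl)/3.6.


Qc = 431 * (324 - 92) / 3.6 = 431 * 232 / 3.6 = 27780

27780 kW


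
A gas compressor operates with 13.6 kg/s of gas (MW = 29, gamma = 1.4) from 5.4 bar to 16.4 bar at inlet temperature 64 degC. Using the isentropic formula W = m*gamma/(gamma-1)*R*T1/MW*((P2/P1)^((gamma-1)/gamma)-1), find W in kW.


Isentropic work: W = m*(gamma/(gamma-1))*(R*T1/MW)*((P2/P1)^((gamma-1)/gamma) - 1)
T1 = 64 + 273.15 = 337.15 K
Pressure ratio = 16.4 / 5.4 = 3.03704
Exponent = (1.4 - 1)/1.4 = 0.285714
(P2/P1)^exp - 1 = 3.03704^0.285714 - 1 = 0.373545
W = 13.6 * 1.4 / 0.4 * 8.314 * 337.15 / 29 * 0.373545 = 1719

1719 kW


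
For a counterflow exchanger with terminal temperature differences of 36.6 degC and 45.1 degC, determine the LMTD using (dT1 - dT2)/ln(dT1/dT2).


LMTD = (dT1 - dT2) / ln(dT1/dT2)
= (36.6 - 45.1) / ln(36.6 / 45.1) = -8.5 / -0.208834 = 40.70

40.70 degC


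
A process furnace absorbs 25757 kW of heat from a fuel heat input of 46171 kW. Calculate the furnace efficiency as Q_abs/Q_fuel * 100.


Furnace efficiency = Q_absorbed / Q_fuel * 100
= 25757 / 46171 * 100 = 55.79

55.79 %


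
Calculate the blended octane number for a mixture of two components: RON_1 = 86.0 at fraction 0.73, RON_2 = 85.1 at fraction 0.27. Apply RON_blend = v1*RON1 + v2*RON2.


Linear blending: RON_blend = sum(vi * RONi)
Contribution 1: 0.73 * 86.0 = 62.78
Contribution 2: 0.27 * 85.1 = 22.977
RON_blend = 62.78 + 22.977 = 85.757

85.757


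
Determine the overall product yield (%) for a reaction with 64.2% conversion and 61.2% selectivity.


Overall yield = conversion (%) * selectivity (%) / 100
Conversion = 64.2%, Selectivity = 61.2%
Y = 64.2 * 61.2 / 100
= 39.2904 %

39.2904 %


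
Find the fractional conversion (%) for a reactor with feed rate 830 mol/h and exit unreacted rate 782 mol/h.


X = (F_in - F_out) / F_in * 100
Moles reacted = 830 - 782 = 48
X = 48 / 830 * 100
= 0.05783 * 100
= 5.783 %

5.783 %


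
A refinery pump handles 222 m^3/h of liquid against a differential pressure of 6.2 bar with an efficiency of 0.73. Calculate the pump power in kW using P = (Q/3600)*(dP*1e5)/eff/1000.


Q = 222 / 3600 = 0.0616667 m^3/s
P = 0.0616667 * (6.2 * 1e5) / 0.73 / 1000 = 52.37

52.37 kW


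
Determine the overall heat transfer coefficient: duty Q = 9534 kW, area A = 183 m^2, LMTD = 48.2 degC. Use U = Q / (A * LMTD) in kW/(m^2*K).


From Q = U*A*LMTD, U = Q / (A * LMTD)
U = 9534 / (183 * 48.2) = 9534 / 8820.6 = 1.081

1.081 kW/(m^2*K)


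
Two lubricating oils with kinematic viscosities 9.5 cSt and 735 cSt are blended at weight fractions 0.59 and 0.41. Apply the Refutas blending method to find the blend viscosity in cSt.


Refutas method: VBN_i = 14.534*ln(ln(visc_i + 0.8)) + 10.975, blended linearly by mass fraction; since VBN is linear in VBI_i = ln(ln(visc_i + 0.8)) and the fractions sum to 1, blend VBI directly: visc = exp(exp(VBI_blend)) - 0.8
VBI_1 = ln(ln(9.5 + 0.8)) = 0.846788
VBI_2 = ln(ln(735 + 0.8)) = 1.88721
VBI_blend = 0.59 * 0.846788 + 0.41 * 1.88721 = 1.27336
visc_blend = exp(exp(1.27336)) - 0.8 = 34.82

34.82 cSt


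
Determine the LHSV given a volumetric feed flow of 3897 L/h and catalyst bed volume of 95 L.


LHSV = volumetric feed rate / catalyst volume
= 3897 L/h / 95 L
= 41.02 h^-1

41.02 h^-1


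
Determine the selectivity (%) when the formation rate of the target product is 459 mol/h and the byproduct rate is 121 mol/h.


Selectivity = desired / (desired + undesired) * 100
Total products = 459 + 121 = 580 mol/h
S = 459 / 580 * 100
= 0.7914 * 100
= 79.14 %

79.14 %


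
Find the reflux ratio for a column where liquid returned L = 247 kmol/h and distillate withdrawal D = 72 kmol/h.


Reflux ratio definition: R = L / D (liquid returned / distillate withdrawn)
L = 247 kmol/h, D = 72 kmol/h
R = 247 / 72 = 3.431

3.431


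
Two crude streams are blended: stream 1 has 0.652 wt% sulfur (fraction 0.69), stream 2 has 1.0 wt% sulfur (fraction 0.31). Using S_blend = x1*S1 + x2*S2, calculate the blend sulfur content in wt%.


Linear sulfur blending: S_blend = x1*S1 + x2*S2
Contribution 1: 0.69 * 0.652 = 0.44988 wt%
Contribution 2: 0.31 * 1.0 = 0.31 wt%
S_blend = 0.44988 + 0.31 = 0.75988

0.75988 wt%


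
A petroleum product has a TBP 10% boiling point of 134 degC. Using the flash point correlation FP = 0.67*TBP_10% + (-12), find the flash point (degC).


FP = 0.67 * 134 + (-12) = 77.78

77.78 degC


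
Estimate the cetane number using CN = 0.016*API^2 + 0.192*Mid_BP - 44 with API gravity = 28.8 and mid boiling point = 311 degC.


CN = 0.016 * 28.8^2 + 0.192 * 311 - 44
CN = 13.27104 + 59.712 - 44 = 28.98304

28.98304


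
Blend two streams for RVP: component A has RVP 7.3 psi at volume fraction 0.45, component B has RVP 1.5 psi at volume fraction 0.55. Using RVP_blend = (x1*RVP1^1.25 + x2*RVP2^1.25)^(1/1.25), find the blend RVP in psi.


Chevron index: RVP_blend = (sum xi*RVPi^1.25)^(1/1.25)
RVP^1.25 terms: 0.45 * 7.3^1.25 + 0.55 * 1.5^1.25 = 6.31267
RVP_blend = 6.31267^(1/1.25) = 4.367

4.367 psi


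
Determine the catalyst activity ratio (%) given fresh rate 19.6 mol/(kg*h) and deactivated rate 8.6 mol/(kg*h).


Activity (%) = (rate_used / rate_fresh) * 100
rate_used = 8.6, rate_fresh = 19.6
= (8.6 / 19.6) * 100
= 0.4388 * 100 = 43.88

43.88 %


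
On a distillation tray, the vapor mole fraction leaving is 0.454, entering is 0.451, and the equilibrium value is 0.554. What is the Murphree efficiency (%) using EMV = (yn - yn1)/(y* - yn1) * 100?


Murphree vapor efficiency: EMV = (y_n - y_(n-1)) / (y*_n - y_(n-1)) * 100
EMV = (0.454 - 0.451) / (0.554 - 0.451) * 100 = 0.003 / 0.103 * 100 = 2.913

2.913 %


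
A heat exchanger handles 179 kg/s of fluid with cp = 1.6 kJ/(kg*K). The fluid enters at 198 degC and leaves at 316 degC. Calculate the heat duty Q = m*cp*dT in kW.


Q = m_dot * cp * delta_T
delta_T = 316 - 198 = 118 K
Q = 179 * 1.6 * 118
= 286.4 * 118
= 33795.2 kW

33795.2 kW


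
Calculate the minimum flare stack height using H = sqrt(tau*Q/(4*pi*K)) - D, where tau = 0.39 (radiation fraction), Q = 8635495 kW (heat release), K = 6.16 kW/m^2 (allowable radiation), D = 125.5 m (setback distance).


tau*Q/(4*pi*K) = 0.39 * 8635495 / (4 * pi * 6.16) = 43507.2
sqrt(43507.2) = 208.584
H = 208.584 - 125.5 = 83.08

83.08 m


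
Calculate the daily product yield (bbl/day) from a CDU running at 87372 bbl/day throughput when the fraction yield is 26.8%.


Crude throughput = 87372 bbl/day
Fraction yield = 26.8%
yield = throughput * fraction / 100
yield = 87372 * 26.8 / 100 = 23415.696

23415.696 bbl/day


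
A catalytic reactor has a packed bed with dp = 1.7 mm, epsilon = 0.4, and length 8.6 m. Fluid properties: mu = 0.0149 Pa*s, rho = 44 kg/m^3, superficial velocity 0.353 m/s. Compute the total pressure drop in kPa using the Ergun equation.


dp = 1.7 mm = 0.0017 m
Viscous term = 150*0.0149*0.353*(1-0.4)^2 / (0.0017^2*0.4^3) = 1535600
Inertial term = 1.75*44*0.353^2*(1-0.4) / (0.0017*0.4^3) = 52913
dP/L = 1535600 + 52913 = 1588510 Pa/m
dP = 1588510 * 8.6 / 1000 = 13660 kPa

13660 kPa


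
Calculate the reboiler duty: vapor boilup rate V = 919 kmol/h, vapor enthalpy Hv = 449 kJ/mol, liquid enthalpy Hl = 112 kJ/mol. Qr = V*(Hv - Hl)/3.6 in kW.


Qr = 919 * (449 - 112) / 3.6 = 919 * 337 / 3.6 = 86030

86030 kW


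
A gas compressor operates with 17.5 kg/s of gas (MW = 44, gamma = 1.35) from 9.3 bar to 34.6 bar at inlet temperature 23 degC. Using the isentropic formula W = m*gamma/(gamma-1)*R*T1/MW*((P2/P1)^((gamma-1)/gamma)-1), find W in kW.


Isentropic work: W = m*(gamma/(gamma-1))*(R*T1/MW)*((P2/P1)^((gamma-1)/gamma) - 1)
T1 = 23 + 273.15 = 296.15 K
Pressure ratio = 34.6 / 9.3 = 3.72043
Exponent = (1.35 - 1)/1.35 = 0.259259
(P2/P1)^exp - 1 = 3.72043^0.259259 - 1 = 0.405825
W = 17.5 * 1.35 / 0.35 * 8.314 * 296.15 / 44 * 0.405825 = 1533

1533 kW


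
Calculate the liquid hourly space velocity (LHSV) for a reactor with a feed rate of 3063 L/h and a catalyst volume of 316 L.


LHSV = volumetric feed rate / catalyst volume
= 3063 L/h / 316 L
= 9.693 h^-1

9.693 h^-1


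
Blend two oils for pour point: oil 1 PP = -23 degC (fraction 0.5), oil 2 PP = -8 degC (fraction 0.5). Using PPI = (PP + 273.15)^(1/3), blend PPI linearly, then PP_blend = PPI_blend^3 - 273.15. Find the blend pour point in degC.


PPI_1 = (-23 + 273.15)^(1/3) = 6.300865
PPI_2 = (-8 + 273.15)^(1/3) = 6.42437
PPI_blend = 0.5 * 6.300865 + 0.5 * 6.42437 = 6.362617
PP_blend = 6.362617^3 - 273.15 = 257.5772 - 273.15 = -15.57

-15.57 degC


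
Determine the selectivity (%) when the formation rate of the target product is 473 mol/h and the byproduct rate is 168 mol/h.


Selectivity = desired / (desired + undesired) * 100
Total products = 473 + 168 = 641 mol/h
S = 473 / 641 * 100
= 0.7379 * 100
= 73.79 %

73.79 %


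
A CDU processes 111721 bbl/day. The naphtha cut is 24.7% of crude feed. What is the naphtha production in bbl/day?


Crude throughput = 111721 bbl/day
Fraction yield = 24.7%
yield = throughput * fraction / 100
yield = 111721 * 24.7 / 100 = 27595.087

27595.087 bbl/day


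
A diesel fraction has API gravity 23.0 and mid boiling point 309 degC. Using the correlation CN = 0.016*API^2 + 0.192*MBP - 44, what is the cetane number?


CN = 0.016 * 23.0^2 + 0.192 * 309 - 44
CN = 8.464 + 59.328 - 44 = 23.792

23.792


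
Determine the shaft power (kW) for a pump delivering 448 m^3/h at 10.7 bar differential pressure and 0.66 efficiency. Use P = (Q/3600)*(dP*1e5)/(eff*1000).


Q = 448 / 3600 = 0.124444 m^3/s
P = 0.124444 * (10.7 * 1e5) / 0.66 / 1000 = 201.8

201.8 kW


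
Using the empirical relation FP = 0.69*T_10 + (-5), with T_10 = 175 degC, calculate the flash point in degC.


FP = 0.69 * 175 + (-5) = 115.75

115.75 degC


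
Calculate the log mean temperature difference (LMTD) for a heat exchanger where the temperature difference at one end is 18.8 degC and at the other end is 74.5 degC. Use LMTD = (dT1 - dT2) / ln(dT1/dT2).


LMTD = (dT1 - dT2) / ln(dT1/dT2)
= (18.8 - 74.5) / ln(18.8 / 74.5) = -55.7 / -1.37694 = 40.45

40.45 degC


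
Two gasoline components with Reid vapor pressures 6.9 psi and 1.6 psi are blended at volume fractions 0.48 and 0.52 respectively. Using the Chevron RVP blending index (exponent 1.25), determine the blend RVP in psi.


Chevron index: RVP_blend = (sum xi*RVPi^1.25)^(1/1.25)
RVP^1.25 terms: 0.48 * 6.9^1.25 + 0.52 * 1.6^1.25 = 6.30361
RVP_blend = 6.30361^(1/1.25) = 4.362

4.362 psi


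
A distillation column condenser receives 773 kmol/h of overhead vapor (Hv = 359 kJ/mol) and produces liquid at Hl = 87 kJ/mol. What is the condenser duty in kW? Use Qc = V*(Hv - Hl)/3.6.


Qc = 773 * (359 - 87) / 3.6 = 773 * 272 / 3.6 = 58400

58400 kW


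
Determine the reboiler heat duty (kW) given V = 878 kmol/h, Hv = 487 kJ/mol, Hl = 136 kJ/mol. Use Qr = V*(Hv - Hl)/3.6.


Qr = 878 * (487 - 136) / 3.6 = 878 * 351 / 3.6 = 85600

85600 kW
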